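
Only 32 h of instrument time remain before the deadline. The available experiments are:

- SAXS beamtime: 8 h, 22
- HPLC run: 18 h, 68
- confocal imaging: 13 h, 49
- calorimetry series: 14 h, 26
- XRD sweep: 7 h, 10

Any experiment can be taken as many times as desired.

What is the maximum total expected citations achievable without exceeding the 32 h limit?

117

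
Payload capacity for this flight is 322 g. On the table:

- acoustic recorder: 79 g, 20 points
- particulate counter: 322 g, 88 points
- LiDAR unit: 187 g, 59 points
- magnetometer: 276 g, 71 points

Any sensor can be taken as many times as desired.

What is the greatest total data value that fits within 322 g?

88

A density-first pass picks acoustic recorder + LiDAR unit — 79 at 266 g.
Dropping acoustic recorder and LiDAR unit frees 266 g; slotting in particulate counter (322 g) lifts the total to 88 at 322 g.
Nothing else within 322 g beats 88.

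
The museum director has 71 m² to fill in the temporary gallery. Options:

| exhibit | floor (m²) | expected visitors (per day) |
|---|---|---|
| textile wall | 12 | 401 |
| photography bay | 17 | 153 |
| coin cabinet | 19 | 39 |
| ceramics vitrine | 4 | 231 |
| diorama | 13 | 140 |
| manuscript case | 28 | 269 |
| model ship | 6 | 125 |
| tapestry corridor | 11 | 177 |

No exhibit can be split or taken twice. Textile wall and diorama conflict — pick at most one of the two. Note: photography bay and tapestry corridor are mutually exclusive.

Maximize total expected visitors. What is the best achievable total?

Textile wall + ceramics vitrine + manuscript case + model ship + tapestry corridor uses 61 of the 71 m² and totals 1203.
Runner-up textile wall + photography bay + ceramics vitrine + manuscript case + model ship tops out at 1179.

1203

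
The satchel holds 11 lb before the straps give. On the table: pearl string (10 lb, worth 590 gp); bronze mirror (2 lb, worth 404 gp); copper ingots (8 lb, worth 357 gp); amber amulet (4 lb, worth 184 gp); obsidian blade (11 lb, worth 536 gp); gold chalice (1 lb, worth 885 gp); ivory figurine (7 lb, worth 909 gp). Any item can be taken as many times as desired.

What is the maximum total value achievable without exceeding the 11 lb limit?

Best packing: 11×gold chalice — 11 lb, 9735 total.
No other feasible combination exceeds 9735.

9735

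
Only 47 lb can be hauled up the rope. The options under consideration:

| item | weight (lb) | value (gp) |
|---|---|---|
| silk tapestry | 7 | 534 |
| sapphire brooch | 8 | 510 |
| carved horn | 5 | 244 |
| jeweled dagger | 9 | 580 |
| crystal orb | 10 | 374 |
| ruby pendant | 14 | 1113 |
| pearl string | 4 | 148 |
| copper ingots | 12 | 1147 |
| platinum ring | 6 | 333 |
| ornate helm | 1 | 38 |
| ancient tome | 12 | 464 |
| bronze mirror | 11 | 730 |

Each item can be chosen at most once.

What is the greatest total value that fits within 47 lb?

Taking the top-ratio items first gives silk tapestry + ruby pendant + copper ingots + ornate helm + bronze mirror for 3562 (45 lb).
The 12 lb tied up in ornate helm and bronze mirror is better spent on sapphire brooch + platinum ring — total rises to 3637 (47 lb).

3637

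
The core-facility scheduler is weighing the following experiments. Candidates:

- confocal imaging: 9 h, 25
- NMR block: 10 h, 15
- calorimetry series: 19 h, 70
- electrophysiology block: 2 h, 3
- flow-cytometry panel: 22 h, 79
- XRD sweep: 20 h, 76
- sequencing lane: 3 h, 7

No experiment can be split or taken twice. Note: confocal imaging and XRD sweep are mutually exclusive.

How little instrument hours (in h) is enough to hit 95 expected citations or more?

28

Need the lightest bundle worth ≥ 95.
Taking confocal imaging + calorimetry series gives 95 (≥ 95) for 28 h.
Any bundle with less than 28 h falls short of 95.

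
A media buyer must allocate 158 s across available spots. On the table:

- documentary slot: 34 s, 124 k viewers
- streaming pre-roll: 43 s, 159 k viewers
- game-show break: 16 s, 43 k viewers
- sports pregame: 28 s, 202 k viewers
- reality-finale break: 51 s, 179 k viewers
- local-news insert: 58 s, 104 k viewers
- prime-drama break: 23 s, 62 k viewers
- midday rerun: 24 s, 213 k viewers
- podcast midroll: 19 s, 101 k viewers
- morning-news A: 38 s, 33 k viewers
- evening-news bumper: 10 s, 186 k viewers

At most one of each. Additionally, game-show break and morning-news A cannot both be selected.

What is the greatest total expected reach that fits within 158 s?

985

Ranking by ratio (expected reach/s): evening-news bumper 18.60, midday rerun 8.88, sports pregame 7.21.
Documentary slot + streaming pre-roll + sports pregame + midday rerun + podcast midroll + evening-news bumper uses 158 of the 158 s and totals 985.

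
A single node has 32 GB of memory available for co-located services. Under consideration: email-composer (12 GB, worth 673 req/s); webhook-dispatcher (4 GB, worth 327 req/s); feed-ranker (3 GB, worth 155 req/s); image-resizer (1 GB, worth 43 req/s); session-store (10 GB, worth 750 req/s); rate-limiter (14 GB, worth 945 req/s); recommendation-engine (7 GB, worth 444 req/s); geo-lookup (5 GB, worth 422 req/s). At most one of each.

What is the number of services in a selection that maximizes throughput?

4

Best achievable throughput is 2272.
For example feed-ranker + session-store + rate-limiter + geo-lookup achieves it, using 32 GB.
Any selection reaching 2272 contains exactly 4 services.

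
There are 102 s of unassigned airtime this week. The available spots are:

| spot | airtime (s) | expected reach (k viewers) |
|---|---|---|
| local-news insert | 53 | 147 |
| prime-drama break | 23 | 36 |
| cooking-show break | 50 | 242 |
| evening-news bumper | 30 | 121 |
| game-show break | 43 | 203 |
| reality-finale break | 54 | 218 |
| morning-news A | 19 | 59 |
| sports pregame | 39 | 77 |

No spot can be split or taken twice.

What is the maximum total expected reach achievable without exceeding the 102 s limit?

445

Cooking-show break + game-show break uses 93 of the 102 s and totals 445.
Nothing else within 102 s beats 445.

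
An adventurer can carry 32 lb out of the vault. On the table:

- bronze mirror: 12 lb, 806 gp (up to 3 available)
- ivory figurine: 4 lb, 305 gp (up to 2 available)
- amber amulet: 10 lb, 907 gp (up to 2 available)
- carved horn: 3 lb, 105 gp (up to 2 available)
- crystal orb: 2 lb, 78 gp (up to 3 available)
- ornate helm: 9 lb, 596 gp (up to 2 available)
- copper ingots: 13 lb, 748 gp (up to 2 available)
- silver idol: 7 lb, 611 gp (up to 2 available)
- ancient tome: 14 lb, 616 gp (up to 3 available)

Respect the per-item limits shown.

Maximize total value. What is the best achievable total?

2739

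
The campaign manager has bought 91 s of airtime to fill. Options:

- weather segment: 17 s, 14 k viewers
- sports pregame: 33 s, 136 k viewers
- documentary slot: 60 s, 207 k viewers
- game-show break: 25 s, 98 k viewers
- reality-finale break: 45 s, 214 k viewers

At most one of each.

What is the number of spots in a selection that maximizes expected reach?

2

Optimal total is 350.
One optimal bundle: sports pregame + reality-finale break (78 s).
Every optimal selection uses 2 spots.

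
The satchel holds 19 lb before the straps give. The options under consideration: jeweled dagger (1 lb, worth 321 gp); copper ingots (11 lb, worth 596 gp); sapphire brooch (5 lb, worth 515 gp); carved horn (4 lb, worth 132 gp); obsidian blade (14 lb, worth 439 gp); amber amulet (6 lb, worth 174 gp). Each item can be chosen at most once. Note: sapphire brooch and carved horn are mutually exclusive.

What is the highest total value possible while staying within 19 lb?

1432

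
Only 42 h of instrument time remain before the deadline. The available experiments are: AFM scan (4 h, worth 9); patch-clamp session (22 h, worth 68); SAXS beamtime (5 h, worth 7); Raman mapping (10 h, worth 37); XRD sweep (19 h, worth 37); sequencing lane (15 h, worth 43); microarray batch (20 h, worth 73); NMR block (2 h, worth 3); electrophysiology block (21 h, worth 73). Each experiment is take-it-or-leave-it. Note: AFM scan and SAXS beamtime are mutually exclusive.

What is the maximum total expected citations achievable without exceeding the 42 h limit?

146

Best packing: microarray batch + electrophysiology block — 41 h, 146 total.
No other feasible combination exceeds 146.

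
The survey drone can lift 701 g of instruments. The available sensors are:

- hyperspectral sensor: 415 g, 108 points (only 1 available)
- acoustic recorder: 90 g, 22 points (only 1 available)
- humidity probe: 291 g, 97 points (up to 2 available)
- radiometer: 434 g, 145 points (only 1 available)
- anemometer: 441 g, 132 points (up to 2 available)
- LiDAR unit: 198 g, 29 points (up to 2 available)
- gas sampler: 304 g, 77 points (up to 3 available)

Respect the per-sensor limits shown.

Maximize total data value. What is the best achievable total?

216

Ranking by ratio (data value/g): radiometer 0.33, humidity probe 0.33, anemometer 0.30.
Filling by ratio: acoustic recorder + radiometer for 167, with 177 g left unused.
Dropping radiometer frees 434 g; slotting in 2×humidity probe (582 g) lifts the total to 216 at 672 g.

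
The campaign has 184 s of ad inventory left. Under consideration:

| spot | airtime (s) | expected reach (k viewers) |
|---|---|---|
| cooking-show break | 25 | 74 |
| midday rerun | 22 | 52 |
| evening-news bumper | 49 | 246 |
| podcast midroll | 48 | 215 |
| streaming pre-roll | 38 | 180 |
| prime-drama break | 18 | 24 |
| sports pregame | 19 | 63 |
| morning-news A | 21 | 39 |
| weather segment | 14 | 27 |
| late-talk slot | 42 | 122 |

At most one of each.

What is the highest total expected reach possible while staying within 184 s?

778

Best packing: cooking-show break + evening-news bumper + podcast midroll + streaming pre-roll + sports pregame — 179 s, 778 total.
An exhaustive check of the 1024 subsets confirms 778.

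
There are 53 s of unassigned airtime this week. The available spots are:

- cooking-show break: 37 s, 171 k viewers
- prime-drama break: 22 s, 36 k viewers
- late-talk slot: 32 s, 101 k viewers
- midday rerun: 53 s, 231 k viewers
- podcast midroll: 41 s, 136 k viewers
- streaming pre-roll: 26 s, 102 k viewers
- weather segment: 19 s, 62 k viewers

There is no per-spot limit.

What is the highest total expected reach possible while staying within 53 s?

231

Density check — cooking-show break 4.62, midday rerun 4.36, streaming pre-roll 3.92, podcast midroll 3.32 are the best per s.
Greedy by ratio would take cooking-show break: 37 s used, total 171.
The 37 s tied up in cooking-show break is better spent on midday rerun — total rises to 231 (53 s).
Every other selection either busts 53 s or fails to beat 231.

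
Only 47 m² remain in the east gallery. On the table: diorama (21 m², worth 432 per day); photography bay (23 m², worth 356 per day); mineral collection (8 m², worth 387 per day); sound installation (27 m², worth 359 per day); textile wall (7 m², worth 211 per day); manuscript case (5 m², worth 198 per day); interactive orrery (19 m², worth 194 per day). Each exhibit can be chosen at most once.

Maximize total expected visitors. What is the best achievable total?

1228

Density check — mineral collection 48.38, manuscript case 39.60, textile wall 30.14 are the best per m².
Taking diorama + mineral collection + textile wall + manuscript case: 41 m² used, 1228 in expected visitors.
Next best is mineral collection + sound installation + textile wall + manuscript case at 1155 (47 m²) — short by 73.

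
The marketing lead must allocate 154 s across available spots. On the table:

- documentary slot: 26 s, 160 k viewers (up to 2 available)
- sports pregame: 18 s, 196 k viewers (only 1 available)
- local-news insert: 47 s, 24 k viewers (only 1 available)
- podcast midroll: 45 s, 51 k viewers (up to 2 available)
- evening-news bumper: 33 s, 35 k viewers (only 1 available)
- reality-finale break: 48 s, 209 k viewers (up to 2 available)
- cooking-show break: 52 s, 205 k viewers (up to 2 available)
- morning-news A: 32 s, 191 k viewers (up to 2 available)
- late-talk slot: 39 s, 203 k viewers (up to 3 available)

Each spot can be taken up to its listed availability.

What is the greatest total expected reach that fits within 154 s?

Density check — sports pregame 10.89, documentary slot 6.15, morning-news A 5.97 are the best per s.
Taking the top-ratio spots first gives 2×documentary slot + sports pregame + 2×morning-news A for 898 (134 s).
Replace documentary slot and morning-news A with 2×late-talk slot: the trade gains 55 net, giving 953 at 154 s.

953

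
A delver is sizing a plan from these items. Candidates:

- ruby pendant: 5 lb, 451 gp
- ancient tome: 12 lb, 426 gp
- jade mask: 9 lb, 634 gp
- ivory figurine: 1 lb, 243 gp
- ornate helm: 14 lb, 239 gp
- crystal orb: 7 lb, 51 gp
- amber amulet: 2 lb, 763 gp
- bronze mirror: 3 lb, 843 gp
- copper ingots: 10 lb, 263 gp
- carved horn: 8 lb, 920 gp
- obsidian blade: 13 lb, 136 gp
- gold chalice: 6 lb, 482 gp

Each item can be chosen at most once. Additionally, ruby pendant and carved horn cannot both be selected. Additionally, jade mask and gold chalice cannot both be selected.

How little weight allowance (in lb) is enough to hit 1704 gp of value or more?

6

Minimise lb subject to total value ≥ 1704.
ivory figurine + amber amulet + bronze mirror reaches 1849 using 6 lb.
Below 6 lb the best achievable stays under 1704.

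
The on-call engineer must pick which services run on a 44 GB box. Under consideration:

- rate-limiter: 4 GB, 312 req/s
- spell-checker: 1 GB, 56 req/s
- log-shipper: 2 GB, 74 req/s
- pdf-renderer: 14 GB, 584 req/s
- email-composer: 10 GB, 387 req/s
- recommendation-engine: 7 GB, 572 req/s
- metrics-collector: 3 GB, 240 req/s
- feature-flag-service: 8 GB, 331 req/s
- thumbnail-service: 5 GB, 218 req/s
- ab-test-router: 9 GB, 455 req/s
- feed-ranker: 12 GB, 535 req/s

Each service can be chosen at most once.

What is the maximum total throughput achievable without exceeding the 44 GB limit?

2501

Greedy by ratio would take rate-limiter + spell-checker + log-shipper + recommendation-engine + metrics-collector + thumbnail-service + ab-test-router + feed-ranker: 43 GB used, total 2462.
Replace log-shipper and thumbnail-service with feature-flag-service: the trade gains 39 net, giving 2501 at 44 GB.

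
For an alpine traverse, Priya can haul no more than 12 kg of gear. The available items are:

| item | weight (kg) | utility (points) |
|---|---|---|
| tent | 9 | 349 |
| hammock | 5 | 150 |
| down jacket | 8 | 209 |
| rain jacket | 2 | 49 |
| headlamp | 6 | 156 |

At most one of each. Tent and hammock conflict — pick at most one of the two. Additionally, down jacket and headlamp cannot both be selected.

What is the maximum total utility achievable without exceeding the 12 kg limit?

398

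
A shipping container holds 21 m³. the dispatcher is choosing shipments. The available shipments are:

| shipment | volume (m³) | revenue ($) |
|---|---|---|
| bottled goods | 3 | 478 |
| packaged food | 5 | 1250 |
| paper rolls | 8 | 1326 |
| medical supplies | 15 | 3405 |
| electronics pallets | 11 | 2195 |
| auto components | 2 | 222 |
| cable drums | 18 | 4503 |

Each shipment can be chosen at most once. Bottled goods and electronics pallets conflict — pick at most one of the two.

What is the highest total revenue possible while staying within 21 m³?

4981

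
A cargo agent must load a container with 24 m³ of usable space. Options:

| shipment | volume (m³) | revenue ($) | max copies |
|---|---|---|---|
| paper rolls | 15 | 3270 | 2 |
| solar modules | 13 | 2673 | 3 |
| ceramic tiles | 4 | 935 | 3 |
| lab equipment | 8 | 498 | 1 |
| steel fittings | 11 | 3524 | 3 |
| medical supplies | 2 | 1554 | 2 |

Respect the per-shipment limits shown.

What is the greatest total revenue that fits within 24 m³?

8602

Filling by ratio: 2×ceramic tiles + steel fittings + 2×medical supplies for 8502, with 1 m³ left unused.
Dropping 2×ceramic tiles and medical supplies frees 10 m³; slotting in steel fittings (11 m³) lifts the total to 8602 at 24 m³.
No other feasible combination exceeds 8602.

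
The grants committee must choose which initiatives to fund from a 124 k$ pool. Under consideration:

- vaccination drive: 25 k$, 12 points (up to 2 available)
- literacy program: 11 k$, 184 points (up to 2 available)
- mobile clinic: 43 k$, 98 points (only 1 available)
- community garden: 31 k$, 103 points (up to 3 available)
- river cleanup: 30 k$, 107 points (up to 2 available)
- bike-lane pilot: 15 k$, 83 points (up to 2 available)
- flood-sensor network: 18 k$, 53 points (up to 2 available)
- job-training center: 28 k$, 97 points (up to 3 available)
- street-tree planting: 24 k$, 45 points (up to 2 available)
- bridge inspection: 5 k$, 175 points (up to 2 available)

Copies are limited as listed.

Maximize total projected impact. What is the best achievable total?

Density check — bridge inspection 35.00, literacy program 16.73, bike-lane pilot 5.53, river cleanup 3.57 are the best per k$.
Taking 2×literacy program + 2×river cleanup + 2×bike-lane pilot + 2×bridge inspection: 122 k$ used, 1098 in projected impact.
Nothing else within 124 k$ beats 1098.

1098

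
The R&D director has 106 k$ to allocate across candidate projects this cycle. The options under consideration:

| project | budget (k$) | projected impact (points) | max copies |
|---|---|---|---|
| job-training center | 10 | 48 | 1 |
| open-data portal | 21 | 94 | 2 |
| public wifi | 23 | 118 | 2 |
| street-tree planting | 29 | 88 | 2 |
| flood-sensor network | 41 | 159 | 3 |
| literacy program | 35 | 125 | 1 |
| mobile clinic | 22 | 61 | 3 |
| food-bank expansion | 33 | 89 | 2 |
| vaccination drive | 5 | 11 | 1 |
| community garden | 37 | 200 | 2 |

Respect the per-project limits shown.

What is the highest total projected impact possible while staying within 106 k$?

Ranking by ratio (projected impact/k$): community garden 5.41, public wifi 5.13, job-training center 4.80, open-data portal 4.48.
A density-first pass picks public wifi + vaccination drive + 2×community garden — 529 at 102 k$.
Replace public wifi and vaccination drive with job-training center + open-data portal: the trade gains 13 net, giving 542 at 105 k$.
Nothing else within 106 k$ beats 542.

542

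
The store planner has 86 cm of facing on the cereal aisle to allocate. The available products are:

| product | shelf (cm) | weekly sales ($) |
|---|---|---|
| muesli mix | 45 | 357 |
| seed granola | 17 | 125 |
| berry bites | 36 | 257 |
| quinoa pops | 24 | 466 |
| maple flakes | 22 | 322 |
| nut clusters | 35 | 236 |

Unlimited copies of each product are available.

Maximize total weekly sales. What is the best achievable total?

The ratio ordering already packs tightly: 3×quinoa pops, 72 cm, 1398.
That's the maximum — no swap from here does better than 1398.

1398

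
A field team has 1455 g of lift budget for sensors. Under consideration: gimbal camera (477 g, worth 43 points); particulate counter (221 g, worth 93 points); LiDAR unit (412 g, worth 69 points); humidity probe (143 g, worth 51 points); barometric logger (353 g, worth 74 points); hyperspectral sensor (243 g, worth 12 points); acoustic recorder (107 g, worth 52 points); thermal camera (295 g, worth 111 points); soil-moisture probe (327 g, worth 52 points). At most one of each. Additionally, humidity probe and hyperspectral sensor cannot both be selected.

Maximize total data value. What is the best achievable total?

433

By data value per g: acoustic recorder 0.49, particulate counter 0.42, thermal camera 0.38 lead.
Particulate counter + humidity probe + barometric logger + acoustic recorder + thermal camera + soil-moisture probe uses 1446 of the 1455 g and totals 433.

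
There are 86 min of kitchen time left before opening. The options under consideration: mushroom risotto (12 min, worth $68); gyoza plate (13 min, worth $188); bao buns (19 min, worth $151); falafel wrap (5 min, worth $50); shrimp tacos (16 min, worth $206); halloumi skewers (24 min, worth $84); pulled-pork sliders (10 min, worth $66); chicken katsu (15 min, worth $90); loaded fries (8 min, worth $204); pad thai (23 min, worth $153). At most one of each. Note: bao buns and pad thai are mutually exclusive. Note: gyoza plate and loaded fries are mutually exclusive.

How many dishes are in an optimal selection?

7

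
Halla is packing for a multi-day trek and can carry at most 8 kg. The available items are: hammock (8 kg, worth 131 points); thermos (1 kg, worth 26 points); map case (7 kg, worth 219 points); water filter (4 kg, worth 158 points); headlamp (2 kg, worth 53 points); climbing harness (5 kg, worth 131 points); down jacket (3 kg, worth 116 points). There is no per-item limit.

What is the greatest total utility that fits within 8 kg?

316

2×water filter uses 8 of the 8 kg and totals 316.
Every other selection either busts 8 kg or fails to beat 316.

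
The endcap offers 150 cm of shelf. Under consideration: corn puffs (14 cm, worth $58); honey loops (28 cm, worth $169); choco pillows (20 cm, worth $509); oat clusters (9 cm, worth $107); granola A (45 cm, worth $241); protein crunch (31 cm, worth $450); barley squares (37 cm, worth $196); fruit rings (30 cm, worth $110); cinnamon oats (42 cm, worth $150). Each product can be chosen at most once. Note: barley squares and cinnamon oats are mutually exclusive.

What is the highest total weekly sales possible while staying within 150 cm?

1534

The ratio ordering already packs tightly: corn puffs + honey loops + choco pillows + oat clusters + granola A + protein crunch, 147 cm, 1534.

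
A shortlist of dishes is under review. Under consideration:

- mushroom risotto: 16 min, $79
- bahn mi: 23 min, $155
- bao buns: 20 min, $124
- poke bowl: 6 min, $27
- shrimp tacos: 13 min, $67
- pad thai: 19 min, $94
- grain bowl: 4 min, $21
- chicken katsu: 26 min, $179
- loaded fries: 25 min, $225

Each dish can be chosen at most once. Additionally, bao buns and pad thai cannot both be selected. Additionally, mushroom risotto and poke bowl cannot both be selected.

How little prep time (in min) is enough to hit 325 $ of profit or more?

Look for the lowest-prep combination reaching 325.
bao buns + loaded fries: 349 profit at 45 min.
Below 45 min the best achievable stays under 325.

45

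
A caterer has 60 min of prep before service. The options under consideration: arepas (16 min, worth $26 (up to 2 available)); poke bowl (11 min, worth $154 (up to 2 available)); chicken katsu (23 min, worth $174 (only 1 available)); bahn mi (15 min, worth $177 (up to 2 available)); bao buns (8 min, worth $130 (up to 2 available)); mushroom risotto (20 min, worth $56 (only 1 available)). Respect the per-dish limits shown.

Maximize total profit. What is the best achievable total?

792

Density check — bao buns 16.25, poke bowl 14.00, bahn mi 11.80, chicken katsu 7.57 are the best per min.
The ratio heuristic lands on 2×poke bowl + bahn mi + 2×bao buns (745) but leaves 7 min idle.
Replace bao buns with bahn mi: the trade gains 47 net, giving 792 at 60 min.
Nothing else within 60 min beats 792.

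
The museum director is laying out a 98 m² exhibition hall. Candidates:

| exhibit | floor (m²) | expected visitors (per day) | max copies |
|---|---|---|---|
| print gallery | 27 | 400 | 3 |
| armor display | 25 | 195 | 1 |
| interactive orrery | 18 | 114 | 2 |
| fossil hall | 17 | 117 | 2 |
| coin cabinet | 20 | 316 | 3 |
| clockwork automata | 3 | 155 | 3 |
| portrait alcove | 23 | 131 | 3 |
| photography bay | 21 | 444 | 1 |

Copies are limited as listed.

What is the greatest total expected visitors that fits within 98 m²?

1941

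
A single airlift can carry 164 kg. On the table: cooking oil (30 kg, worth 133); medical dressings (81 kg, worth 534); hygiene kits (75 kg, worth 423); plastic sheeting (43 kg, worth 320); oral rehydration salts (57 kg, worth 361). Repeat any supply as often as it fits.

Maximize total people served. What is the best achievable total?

The ratio ordering already packs tightly: cooking oil + 3×plastic sheeting, 159 kg, 1093.
No other feasible combination exceeds 1093.

1093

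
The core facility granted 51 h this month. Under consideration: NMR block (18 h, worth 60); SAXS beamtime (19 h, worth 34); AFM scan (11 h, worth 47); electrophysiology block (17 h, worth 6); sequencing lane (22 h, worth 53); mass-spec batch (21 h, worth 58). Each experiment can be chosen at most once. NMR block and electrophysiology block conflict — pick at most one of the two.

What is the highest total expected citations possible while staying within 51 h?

165

Ranking by ratio (expected citations/h): AFM scan 4.27, NMR block 3.33, mass-spec batch 2.76, sequencing lane 2.41.
NMR block + AFM scan + mass-spec batch uses 50 of the 51 h and totals 165.
The spare 1 h is too small for any remaining experiment, and no feasible exchange beats 165.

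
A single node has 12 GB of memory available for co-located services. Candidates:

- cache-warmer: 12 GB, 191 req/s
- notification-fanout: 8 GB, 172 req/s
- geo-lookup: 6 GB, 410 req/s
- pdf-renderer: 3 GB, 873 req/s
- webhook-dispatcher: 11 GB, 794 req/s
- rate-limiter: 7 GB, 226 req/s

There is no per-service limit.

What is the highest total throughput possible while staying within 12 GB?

3492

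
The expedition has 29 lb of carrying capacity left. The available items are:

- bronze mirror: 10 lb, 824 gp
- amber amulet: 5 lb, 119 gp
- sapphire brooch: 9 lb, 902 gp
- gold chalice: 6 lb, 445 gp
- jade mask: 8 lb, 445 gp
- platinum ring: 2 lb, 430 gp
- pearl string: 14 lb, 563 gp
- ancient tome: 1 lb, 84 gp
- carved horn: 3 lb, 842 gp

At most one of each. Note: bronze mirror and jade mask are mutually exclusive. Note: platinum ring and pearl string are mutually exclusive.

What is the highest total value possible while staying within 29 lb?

3148

By value per lb: carved horn 280.67, platinum ring 215.00, sapphire brooch 100.22, ancient tome 84.00 lead.
A density-first pass picks bronze mirror + sapphire brooch + platinum ring + ancient tome + carved horn — 3082 at 25 lb.
The 10 lb tied up in bronze mirror is better spent on gold chalice + jade mask — total rises to 3148 (29 lb).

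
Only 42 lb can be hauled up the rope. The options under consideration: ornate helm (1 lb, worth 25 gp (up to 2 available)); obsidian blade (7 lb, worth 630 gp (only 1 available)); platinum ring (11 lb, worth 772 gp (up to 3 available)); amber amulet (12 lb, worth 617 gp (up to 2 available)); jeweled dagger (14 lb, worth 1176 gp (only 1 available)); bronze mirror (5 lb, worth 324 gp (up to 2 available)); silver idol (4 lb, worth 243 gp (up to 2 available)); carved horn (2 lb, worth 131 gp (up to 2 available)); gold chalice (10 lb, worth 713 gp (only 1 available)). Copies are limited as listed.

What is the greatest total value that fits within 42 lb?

Density check — obsidian blade 90.00, jeweled dagger 84.00, gold chalice 71.30 are the best per lb.
Best packing: obsidian blade + platinum ring + jeweled dagger + gold chalice — 42 lb, 3291 total.
Every other selection either busts 42 lb or exceeds an availability limit or fails to beat 3291.

3291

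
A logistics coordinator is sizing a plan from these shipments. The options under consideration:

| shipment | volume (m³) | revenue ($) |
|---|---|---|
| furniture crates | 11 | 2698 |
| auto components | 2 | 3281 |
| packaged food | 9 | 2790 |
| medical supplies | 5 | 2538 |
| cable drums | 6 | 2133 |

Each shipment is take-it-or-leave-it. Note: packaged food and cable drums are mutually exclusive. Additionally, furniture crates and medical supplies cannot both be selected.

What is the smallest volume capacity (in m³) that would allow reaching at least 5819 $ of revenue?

Minimise m³ subject to total revenue ≥ 5819.
auto components + medical supplies: 5819 revenue at 7 m³.
Below 7 m³ the best achievable stays under 5819.

7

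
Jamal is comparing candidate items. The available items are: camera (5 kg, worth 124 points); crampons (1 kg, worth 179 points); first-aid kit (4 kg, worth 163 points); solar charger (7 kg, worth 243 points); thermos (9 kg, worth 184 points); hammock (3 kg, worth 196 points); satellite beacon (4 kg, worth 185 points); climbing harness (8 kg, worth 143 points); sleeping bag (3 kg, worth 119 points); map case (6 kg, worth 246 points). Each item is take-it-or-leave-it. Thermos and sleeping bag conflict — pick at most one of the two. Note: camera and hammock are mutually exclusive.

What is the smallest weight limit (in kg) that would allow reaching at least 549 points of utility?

8

Need the lightest bundle worth ≥ 549.
Taking crampons + hammock + satellite beacon gives 560 (≥ 549) for 8 kg.
No combination under 8 kg hits 549.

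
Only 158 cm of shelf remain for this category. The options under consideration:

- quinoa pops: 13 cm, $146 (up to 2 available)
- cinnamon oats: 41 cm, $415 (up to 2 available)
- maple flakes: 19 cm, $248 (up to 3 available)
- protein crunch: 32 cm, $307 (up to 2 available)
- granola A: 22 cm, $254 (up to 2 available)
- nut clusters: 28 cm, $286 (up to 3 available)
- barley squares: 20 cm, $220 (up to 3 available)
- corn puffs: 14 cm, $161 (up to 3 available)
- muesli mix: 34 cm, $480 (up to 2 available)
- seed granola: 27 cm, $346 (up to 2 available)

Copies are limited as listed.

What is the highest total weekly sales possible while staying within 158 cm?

2070

Taking the top-ratio products first gives 3×maple flakes + 2×muesli mix + seed granola for 2050 (152 cm).
Replace seed granola with quinoa pops + barley squares: the trade gains 20 net, giving 2070 at 158 cm.
Nothing else within 158 cm beats 2070.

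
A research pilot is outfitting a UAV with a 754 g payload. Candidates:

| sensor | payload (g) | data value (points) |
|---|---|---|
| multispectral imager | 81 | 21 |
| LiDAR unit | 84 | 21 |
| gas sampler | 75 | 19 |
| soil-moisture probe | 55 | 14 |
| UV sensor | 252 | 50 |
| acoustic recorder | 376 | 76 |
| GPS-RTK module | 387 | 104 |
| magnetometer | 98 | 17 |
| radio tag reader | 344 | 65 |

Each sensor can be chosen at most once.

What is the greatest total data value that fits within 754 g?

182

The ratio heuristic lands on multispectral imager + LiDAR unit + gas sampler + soil-moisture probe + GPS-RTK module (179) but leaves 72 g idle.
Dropping soil-moisture probe frees 55 g; slotting in magnetometer (98 g) lifts the total to 182 at 725 g.
The closest alternative, multispectral imager + LiDAR unit + gas sampler + soil-moisture probe + GPS-RTK module, reaches only 179.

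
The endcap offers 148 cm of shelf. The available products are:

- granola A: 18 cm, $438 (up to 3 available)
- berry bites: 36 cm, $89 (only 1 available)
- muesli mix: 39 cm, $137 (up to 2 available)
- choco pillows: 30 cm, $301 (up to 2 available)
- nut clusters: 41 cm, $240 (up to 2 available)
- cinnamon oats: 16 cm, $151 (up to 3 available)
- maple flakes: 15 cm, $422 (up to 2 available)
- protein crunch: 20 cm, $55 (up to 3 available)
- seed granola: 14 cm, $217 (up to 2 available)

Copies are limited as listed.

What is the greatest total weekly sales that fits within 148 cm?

Taking the top-ratio products first gives 3×granola A + choco pillows + 2×maple flakes + 2×seed granola for 2893 (142 cm).
Replace choco pillows with 2×cinnamon oats: the trade gains 1 net, giving 2894 at 144 cm.
No other feasible combination exceeds 2894.

2894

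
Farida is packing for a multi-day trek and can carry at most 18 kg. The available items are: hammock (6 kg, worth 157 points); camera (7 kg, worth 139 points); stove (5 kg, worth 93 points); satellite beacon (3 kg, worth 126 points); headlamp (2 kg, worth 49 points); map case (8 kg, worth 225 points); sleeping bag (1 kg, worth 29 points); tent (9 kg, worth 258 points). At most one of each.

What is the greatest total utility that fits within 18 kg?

Taking the top-ratio items first gives satellite beacon + headlamp + sleeping bag + tent for 462 (15 kg).
Dropping headlamp and sleeping bag frees 3 kg; slotting in hammock (6 kg) lifts the total to 541 at 18 kg.
Nothing else within 18 kg beats 541.

541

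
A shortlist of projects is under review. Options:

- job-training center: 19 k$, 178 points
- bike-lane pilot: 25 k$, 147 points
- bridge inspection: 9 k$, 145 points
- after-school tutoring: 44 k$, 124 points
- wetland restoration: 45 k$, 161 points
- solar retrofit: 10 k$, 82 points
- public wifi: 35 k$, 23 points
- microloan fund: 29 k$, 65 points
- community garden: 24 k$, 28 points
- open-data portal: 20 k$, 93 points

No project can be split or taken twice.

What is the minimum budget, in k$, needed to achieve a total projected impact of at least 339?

38

Look for the lowest-budget combination reaching 339.
job-training center + bridge inspection + solar retrofit: 405 projected impact at 38 k$.
Below 38 k$ the best achievable stays under 339.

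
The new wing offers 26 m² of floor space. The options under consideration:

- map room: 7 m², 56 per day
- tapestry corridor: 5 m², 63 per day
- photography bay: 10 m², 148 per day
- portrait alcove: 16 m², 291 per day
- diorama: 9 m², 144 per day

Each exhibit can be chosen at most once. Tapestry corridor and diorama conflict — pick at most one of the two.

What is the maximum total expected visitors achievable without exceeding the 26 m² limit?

439

Ranking by ratio (expected visitors/m²): portrait alcove 18.19, diorama 16.00, photography bay 14.80.
Taking the top-ratio exhibits first gives portrait alcove + diorama for 435 (25 m²).
The 9 m² tied up in diorama is better spent on photography bay — total rises to 439 (26 m²).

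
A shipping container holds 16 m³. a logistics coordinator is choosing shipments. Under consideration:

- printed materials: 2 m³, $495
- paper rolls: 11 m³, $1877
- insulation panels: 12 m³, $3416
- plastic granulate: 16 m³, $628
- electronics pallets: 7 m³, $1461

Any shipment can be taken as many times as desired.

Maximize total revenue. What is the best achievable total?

The ratio ordering already packs tightly: 2×printed materials + insulation panels, 16 m³, 4406.
No other feasible combination exceeds 4406.

4406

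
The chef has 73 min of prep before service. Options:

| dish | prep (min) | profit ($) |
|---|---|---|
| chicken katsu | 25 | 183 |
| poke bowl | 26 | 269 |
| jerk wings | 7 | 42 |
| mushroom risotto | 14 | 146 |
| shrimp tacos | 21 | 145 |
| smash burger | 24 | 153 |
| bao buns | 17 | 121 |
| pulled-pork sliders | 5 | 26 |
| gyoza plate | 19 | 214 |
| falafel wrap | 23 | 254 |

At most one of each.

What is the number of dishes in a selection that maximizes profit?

Optimal total is 763.
One optimal bundle: poke bowl + pulled-pork sliders + gyoza plate + falafel wrap (73 min).
All optima have 4 dishes.

4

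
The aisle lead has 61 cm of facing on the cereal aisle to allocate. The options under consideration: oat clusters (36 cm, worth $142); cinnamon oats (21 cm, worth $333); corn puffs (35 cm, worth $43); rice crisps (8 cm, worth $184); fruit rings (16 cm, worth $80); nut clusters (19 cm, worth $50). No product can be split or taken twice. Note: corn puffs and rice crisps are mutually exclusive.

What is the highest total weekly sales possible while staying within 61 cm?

597

Density check — rice crisps 23.00, cinnamon oats 15.86, fruit rings 5.00 are the best per cm.
Cinnamon oats + rice crisps + fruit rings uses 45 of the 61 cm and totals 597.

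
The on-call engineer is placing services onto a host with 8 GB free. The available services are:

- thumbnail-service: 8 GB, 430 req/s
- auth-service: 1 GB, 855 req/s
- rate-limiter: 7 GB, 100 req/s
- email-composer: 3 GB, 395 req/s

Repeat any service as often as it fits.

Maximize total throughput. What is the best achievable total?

6840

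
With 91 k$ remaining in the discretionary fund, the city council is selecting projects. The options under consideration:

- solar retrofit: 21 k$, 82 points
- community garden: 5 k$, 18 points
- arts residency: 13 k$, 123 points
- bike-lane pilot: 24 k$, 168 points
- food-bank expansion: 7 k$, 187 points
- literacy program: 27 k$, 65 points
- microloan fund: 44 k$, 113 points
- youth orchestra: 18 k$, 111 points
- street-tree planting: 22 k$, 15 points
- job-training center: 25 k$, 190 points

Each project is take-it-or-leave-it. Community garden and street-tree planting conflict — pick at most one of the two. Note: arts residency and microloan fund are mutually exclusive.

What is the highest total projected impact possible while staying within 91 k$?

By projected impact per k$: food-bank expansion 26.71, arts residency 9.46, job-training center 7.60 lead.
Arts residency + bike-lane pilot + food-bank expansion + youth orchestra + job-training center uses 87 of the 91 k$ and totals 779.
Runner-up solar retrofit + arts residency + bike-lane pilot + food-bank expansion + job-training center tops out at 750.

779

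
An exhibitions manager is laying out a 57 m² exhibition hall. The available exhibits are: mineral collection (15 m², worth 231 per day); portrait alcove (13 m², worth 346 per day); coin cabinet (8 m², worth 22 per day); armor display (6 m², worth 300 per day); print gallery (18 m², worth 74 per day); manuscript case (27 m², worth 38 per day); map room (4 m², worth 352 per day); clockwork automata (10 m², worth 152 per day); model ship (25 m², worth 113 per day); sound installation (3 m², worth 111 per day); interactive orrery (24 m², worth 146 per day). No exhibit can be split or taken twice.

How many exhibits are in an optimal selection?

The maximum expected visitors within 57 m² is 1492.
For example mineral collection + portrait alcove + armor display + map room + clockwork automata + sound installation achieves it, using 51 m².
Every optimal selection uses 6 exhibits.

6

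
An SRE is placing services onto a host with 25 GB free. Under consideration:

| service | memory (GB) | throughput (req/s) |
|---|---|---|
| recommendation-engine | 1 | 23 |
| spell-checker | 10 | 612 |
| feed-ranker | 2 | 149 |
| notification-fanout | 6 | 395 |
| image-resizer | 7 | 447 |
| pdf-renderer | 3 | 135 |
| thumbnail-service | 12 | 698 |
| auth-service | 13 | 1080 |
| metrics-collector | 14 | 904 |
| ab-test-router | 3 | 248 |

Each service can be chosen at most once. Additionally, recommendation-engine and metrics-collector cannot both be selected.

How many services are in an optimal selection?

Best achievable throughput is 1924.
For example feed-ranker + image-resizer + auth-service + ab-test-router achieves it, using 25 GB.
All optima have 4 services.

4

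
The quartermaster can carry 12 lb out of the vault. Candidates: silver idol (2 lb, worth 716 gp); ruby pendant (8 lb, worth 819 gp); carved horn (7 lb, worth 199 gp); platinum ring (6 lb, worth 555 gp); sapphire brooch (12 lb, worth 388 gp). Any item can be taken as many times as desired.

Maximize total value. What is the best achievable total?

4296

The ratio ordering already packs tightly: 6×silver idol, 12 lb, 4296.
Every other selection either busts 12 lb or fails to beat 4296.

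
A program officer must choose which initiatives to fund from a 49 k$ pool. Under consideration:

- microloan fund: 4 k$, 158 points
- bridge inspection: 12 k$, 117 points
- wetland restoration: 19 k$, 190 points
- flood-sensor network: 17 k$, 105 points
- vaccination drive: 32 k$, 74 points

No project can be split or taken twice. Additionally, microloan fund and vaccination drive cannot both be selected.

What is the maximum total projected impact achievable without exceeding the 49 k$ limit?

Ranking by ratio (projected impact/k$): microloan fund 39.50, wetland restoration 10.00, bridge inspection 9.75.
Microloan fund + bridge inspection + wetland restoration uses 35 of the 49 k$ and totals 465.

465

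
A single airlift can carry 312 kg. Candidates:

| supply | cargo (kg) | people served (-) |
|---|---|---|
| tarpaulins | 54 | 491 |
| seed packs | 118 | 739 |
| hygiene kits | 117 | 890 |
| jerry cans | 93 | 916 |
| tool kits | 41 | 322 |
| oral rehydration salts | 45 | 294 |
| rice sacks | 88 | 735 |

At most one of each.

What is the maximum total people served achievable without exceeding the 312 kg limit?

2619

Ranking by ratio (people served/kg): jerry cans 9.85, tarpaulins 9.09, rice sacks 8.35, tool kits 7.85.
Filling by ratio: tarpaulins + jerry cans + tool kits + rice sacks for 2464, with 36 kg left unused.
Dropping rice sacks frees 88 kg; slotting in hygiene kits (117 kg) lifts the total to 2619 at 305 kg.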